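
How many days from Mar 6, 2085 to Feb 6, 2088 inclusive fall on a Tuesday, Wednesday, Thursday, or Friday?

612

Mar 6, 2085 is a Tuesday.
That's 1068 days from start to end, counting both.
1068 = 7 × 152 + 4, so there are 152 full weeks plus 4 extra days.
Each full week contributes 4 days from the set (Tue, Wed, Thu, Fri): 152 × 4 = 608.
The 4 extra days are Tue, Wed, Thu, Fri — 4 of them qualify.
Total: 608 + 4 = 612.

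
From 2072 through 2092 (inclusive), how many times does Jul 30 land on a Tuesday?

3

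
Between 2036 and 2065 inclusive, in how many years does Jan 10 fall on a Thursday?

5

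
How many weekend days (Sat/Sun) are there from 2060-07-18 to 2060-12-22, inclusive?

2060-07-18 is a Sunday.
The range spans 158 days (inclusive of both endpoints).
158 = 7 × 22 + 4, so there are 22 full weeks plus 4 extra days.
Each full week contributes 2 weekend days (Sat, Sun): 22 × 2 = 44.
The 4 extra days are Sun, Mon, Tue, Wed — 1 of them qualifies.
Total: 44 + 1 = 45.

45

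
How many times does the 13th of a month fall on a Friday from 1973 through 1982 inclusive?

17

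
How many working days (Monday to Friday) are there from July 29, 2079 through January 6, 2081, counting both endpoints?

376 weekdays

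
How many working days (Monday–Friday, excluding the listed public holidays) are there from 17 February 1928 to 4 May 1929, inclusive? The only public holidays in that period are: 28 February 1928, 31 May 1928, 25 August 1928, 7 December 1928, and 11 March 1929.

17 February 1928 is a Friday.
The range spans 443 days (inclusive of both endpoints).
443 = 7 × 63 + 2, so there are 63 full weeks plus 2 extra days.
Each full week contributes 5 weekdays (Mon–Fri): 63 × 5 = 315.
The 2 extra days are Friday, Saturday — 1 of them qualifies.
Total: 315 + 1 = 316.
Holidays: 28 February 1928 (Tue); 31 May 1928 (Thu); 25 August 1928 (Sat); 7 December 1928 (Fri); 11 March 1929 (Mon).
4 of the 5 holidays fall on weekdays; the rest are weekends and were already excluded.
Business days: 316 − 4 = 312.

312 working days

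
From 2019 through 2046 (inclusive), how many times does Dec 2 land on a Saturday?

Day of week of December 2 in each year:
2019: Mon, 2020: Wed, 2021: Thu, 2022: Fri, 2023: Sat ✓, 2024: Mon, 2025: Tue, 2026: Wed, 2027: Thu, 2028: Sat ✓, 2029: Sun, 2030: Mon, 2031: Tue, 2032: Thu, 2033: Fri, 2034: Sat ✓, 2035: Sun, 2036: Tue, 2037: Wed, 2038: Thu, 2039: Fri, 2040: Sun, 2041: Mon, 2042: Tue, 2043: Wed, 2044: Fri, 2045: Sat ✓, 2046: Sun
Saturdays: 2023, 2028, 2034, 2045.

4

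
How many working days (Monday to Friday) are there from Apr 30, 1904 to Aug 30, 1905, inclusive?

348

Apr 30, 1904 is a Saturday.
That's 488 days from start to end, counting both.
488 = 7 × 69 + 5, so there are 69 full weeks plus 5 extra days.
Each full week contributes 5 weekdays (Mon–Fri): 69 × 5 = 345.
The 5 extra days are Sat, Sun, Mon, Tue, Wed — 3 of them qualify.
Total: 345 + 3 = 348.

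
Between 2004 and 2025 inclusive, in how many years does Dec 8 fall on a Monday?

Day of week of December 8 in each year:
2004: Wed, 2005: Thu, 2006: Fri, 2007: Sat, 2008: Mon ✓, 2009: Tue, 2010: Wed, 2011: Thu, 2012: Sat, 2013: Sun, 2014: Mon ✓, 2015: Tue, 2016: Thu, 2017: Fri, 2018: Sat, 2019: Sun, 2020: Tue, 2021: Wed, 2022: Thu, 2023: Fri, 2024: Sun, 2025: Mon ✓
Mondays: 2008, 2014, 2025.

3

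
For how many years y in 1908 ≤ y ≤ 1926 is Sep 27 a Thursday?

2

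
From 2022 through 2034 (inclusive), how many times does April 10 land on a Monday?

3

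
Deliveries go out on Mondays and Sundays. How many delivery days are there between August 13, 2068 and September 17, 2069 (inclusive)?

115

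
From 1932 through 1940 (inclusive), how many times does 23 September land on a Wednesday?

1

Day of week of September 23 in each year:
1932: Fri, 1933: Sat, 1934: Sun, 1935: Mon, 1936: Wed ✓, 1937: Thu, 1938: Fri, 1939: Sat, 1940: Mon
Wednesdays: 1936.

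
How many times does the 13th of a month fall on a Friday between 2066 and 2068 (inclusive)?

5

Friday-the-13ths by year:
2066: Aug
2067: May
2068: Jan, Apr, Jul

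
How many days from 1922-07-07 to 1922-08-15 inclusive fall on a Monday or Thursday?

1922-07-07 is a Friday.
From 1922-07-07 to 1922-08-15 is 40 days inclusive.
40 = 7 × 5 + 5, so there are 5 full weeks plus 5 extra days.
Each full week contributes 2 days from the set (Mon, Thu): 5 × 2 = 10.
The 5 extra days are Friday, Saturday, Sunday, Monday, Tuesday — 1 of them qualifies.
Total: 10 + 1 = 11.

11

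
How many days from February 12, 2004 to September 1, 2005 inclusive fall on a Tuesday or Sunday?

February 12, 2004 is a Thursday.
The range spans 568 days (inclusive of both endpoints).
568 = 7 × 81 + 1, so there are 81 full weeks plus 1 extra day.
Each full week contributes 2 days from the set (Tue, Sun): 81 × 2 = 162.
The 1 extra day is Thu — none qualify.
Total: 162 + 0 = 162.

162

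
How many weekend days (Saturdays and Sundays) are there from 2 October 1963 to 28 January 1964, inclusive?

34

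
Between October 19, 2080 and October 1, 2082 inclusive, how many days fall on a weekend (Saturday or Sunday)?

204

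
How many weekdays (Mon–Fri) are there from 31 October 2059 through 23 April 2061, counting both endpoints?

386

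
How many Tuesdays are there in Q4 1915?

13

Oct 1, 1915 is a Friday.
From Oct 1, 1915 to Dec 31, 1915 is 92 days inclusive.
92 = 7 × 13 + 1, so there are 13 full weeks plus 1 extra day.
Each full week contributes one Tuesday: 13 so far.
The 1 extra day is Fri — none qualify.
Total: 13 + 0 = 13.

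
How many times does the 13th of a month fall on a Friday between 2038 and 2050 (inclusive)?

22

Friday-the-13ths by year:
2038: Aug
2039: May
2040: Jan, Apr, Jul
2041: Sep, Dec
2042: Jun
2043: Feb, Mar, Nov
2044: May
2045: Jan, Oct
2046: Apr, Jul
2047: Sep, Dec
2048: Mar, Nov
2049: Aug
2050: May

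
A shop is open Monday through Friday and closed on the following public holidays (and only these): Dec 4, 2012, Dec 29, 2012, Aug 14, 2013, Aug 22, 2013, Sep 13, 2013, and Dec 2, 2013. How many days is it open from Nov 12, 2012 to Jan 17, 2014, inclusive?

Nov 12, 2012 is a Monday.
That's 432 days from start to end, counting both.
432 = 7 × 61 + 5, so there are 61 full weeks plus 5 extra days.
Each full week contributes 5 weekdays (Mon–Fri): 61 × 5 = 305.
The 5 extra days are Monday, Tuesday, Wednesday, Thursday, Friday — 5 of them qualify.
Total: 305 + 5 = 310.
Holidays: Dec 4, 2012 (Tue); Dec 29, 2012 (Sat); Aug 14, 2013 (Wed); Aug 22, 2013 (Thu); Sep 13, 2013 (Fri); Dec 2, 2013 (Mon).
5 of the 6 holidays fall on weekdays; the rest are weekends and were already excluded.
Business days: 310 − 5 = 305.

305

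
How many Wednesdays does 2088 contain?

52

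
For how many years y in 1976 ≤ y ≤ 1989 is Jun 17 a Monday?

1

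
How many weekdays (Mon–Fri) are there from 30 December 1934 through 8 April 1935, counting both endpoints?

30 December 1934 is a Sunday.
From 30 December 1934 to 8 April 1935 is 100 days inclusive.
100 = 7 × 14 + 2, so there are 14 full weeks plus 2 extra days.
Each full week contributes 5 weekdays (Mon–Fri): 14 × 5 = 70.
The 2 extra days are Sun, Mon — 1 of them qualifies.
Total: 70 + 1 = 71.

71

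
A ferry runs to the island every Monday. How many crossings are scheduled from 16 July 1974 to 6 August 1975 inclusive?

16 July 1974 is a Tuesday.
From 16 July 1974 to 6 August 1975 is 387 days inclusive.
387 = 7 × 55 + 2, so there are 55 full weeks plus 2 extra days.
Each full week contributes one Monday: 55 so far.
The 2 extra days are Tuesday, Wednesday — none qualify.
Total: 55 + 0 = 55.

55 Mondays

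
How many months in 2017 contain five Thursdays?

A month has five Thursdays exactly when Thursday falls within its first (length − 28) days.
Jan: 31 days, starts Sun → 5 of Sun, Mon, Tue
Feb: 28 days, starts Wed → 5 of (none)
Mar: 31 days, starts Wed → 5 of Wed, Thu, Fri ✓
Apr: 30 days, starts Sat → 5 of Sat, Sun
May: 31 days, starts Mon → 5 of Mon, Tue, Wed
Jun: 30 days, starts Thu → 5 of Thu, Fri ✓
Jul: 31 days, starts Sat → 5 of Sat, Sun, Mon
Aug: 31 days, starts Tue → 5 of Tue, Wed, Thu ✓
Sep: 30 days, starts Fri → 5 of Fri, Sat
Oct: 31 days, starts Sun → 5 of Sun, Mon, Tue
Nov: 30 days, starts Wed → 5 of Wed, Thu ✓
Dec: 31 days, starts Fri → 5 of Fri, Sat, Sun
Months with five Thursdays: Mar, Jun, Aug, Nov.

4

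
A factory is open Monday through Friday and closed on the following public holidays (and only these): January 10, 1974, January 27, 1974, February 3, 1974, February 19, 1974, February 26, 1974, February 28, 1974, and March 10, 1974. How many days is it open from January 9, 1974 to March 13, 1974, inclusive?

January 9, 1974 is a Wednesday.
From January 9, 1974 to March 13, 1974 is 64 days inclusive.
64 = 7 × 9 + 1, so there are 9 full weeks plus 1 extra day.
Each full week contributes 5 weekdays (Mon–Fri): 9 × 5 = 45.
The 1 extra day is Wednesday — 1 of them qualifies.
Total: 45 + 1 = 46.
Holidays: January 10, 1974 (Thu); January 27, 1974 (Sun); February 3, 1974 (Sun); February 19, 1974 (Tue); February 26, 1974 (Tue); February 28, 1974 (Thu); March 10, 1974 (Sun).
4 of the 7 holidays fall on weekdays; the rest are weekends and were already excluded.
Business days: 46 − 4 = 42.

42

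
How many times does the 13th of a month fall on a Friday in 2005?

1

The 13th falls on a Friday when the month's 13th has weekday Fri.
Jan 13 is Thu; Feb 13 is Sun; Mar 13 is Sun; Apr 13 is Wed; May 13 is Fri ✓; Jun 13 is Mon; Jul 13 is Wed; Aug 13 is Sat; Sep 13 is Tue; Oct 13 is Thu; Nov 13 is Sun; Dec 13 is Tue.
Friday the 13ths: May.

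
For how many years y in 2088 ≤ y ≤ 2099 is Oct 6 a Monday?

2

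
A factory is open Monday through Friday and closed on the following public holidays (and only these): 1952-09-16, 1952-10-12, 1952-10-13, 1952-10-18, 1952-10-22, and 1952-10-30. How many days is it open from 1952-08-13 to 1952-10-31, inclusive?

54

1952-08-13 is a Wednesday.
From 1952-08-13 to 1952-10-31 is 80 days inclusive.
80 = 7 × 11 + 3, so there are 11 full weeks plus 3 extra days.
Each full week contributes 5 weekdays (Mon–Fri): 11 × 5 = 55.
The 3 extra days are Wed, Thu, Fri — 3 of them qualify.
Total: 55 + 3 = 58.
Holidays: 1952-09-16 (Tue); 1952-10-12 (Sun); 1952-10-13 (Mon); 1952-10-18 (Sat); 1952-10-22 (Wed); 1952-10-30 (Thu).
4 of the 6 holidays fall on weekdays; the rest are weekends and were already excluded.
Business days: 58 − 4 = 54.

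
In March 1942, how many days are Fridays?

Mar 1, 1942 is a Sunday.
That's 31 days from start to end, counting both.
31 = 7 × 4 + 3, so there are 4 full weeks plus 3 extra days.
Each full week contributes one Friday: 4 so far.
The 3 extra days are Sun, Mon, Tue — none qualify.
Total: 4 + 0 = 4.

4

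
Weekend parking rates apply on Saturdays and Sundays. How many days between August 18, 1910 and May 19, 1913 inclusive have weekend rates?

288

August 18, 1910 is a Thursday.
From August 18, 1910 to May 19, 1913 is 1006 days inclusive.
1006 = 7 × 143 + 5, so there are 143 full weeks plus 5 extra days.
Each full week contributes 2 weekend days (Sat, Sun): 143 × 2 = 286.
The 5 extra days are Thu, Fri, Sat, Sun, Mon — 2 of them qualify.
Total: 286 + 2 = 288.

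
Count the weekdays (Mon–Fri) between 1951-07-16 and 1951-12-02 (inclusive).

100

1951-07-16 is a Monday.
From 1951-07-16 to 1951-12-02 is 140 days inclusive.
140 = 7 × 20, so the span is exactly 20 full weeks.
Each full week contributes 5 weekdays (Mon–Fri): 20 × 5 = 100.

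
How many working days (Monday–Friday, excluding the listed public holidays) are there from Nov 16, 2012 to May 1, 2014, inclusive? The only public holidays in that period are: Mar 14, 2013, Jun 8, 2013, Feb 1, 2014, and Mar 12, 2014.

Nov 16, 2012 is a Friday.
From Nov 16, 2012 to May 1, 2014 is 532 days inclusive.
532 = 7 × 76, so the span is exactly 76 full weeks.
Each full week contributes 5 weekdays (Mon–Fri): 76 × 5 = 380.
Total: 380.
Holidays: Mar 14, 2013 (Thu); Jun 8, 2013 (Sat); Feb 1, 2014 (Sat); Mar 12, 2014 (Wed).
2 of the 4 holidays fall on weekdays; the rest are weekends and were already excluded.
Business days: 380 − 2 = 378.

378 working days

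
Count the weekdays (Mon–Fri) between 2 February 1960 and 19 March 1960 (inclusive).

2 February 1960 is a Tuesday.
The range spans 47 days (inclusive of both endpoints).
47 = 7 × 6 + 5, so there are 6 full weeks plus 5 extra days.
Each full week contributes 5 weekdays (Mon–Fri): 6 × 5 = 30.
The 5 extra days are Tuesday, Wednesday, Thursday, Friday, Saturday — 4 of them qualify.
Total: 30 + 4 = 34.

34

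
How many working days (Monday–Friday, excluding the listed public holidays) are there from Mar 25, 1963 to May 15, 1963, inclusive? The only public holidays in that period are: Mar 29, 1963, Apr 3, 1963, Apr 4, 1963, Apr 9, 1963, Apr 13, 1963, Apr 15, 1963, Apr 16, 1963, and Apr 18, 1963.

31

Mar 25, 1963 is a Monday.
That's 52 days from start to end, counting both.
52 = 7 × 7 + 3, so there are 7 full weeks plus 3 extra days.
Each full week contributes 5 weekdays (Mon–Fri): 7 × 5 = 35.
The 3 extra days are Mon, Tue, Wed — 3 of them qualify.
Total: 35 + 3 = 38.
Holidays: Mar 29, 1963 (Fri); Apr 3, 1963 (Wed); Apr 4, 1963 (Thu); Apr 9, 1963 (Tue); Apr 13, 1963 (Sat); Apr 15, 1963 (Mon); Apr 16, 1963 (Tue); Apr 18, 1963 (Thu).
7 of the 8 holidays fall on weekdays; the rest are weekends and were already excluded.
Business days: 38 − 7 = 31.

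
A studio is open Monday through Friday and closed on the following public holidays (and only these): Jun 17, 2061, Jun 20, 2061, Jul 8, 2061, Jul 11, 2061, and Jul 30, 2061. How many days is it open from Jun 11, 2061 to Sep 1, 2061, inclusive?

Jun 11, 2061 is a Saturday.
That's 83 days from start to end, counting both.
83 = 7 × 11 + 6, so there are 11 full weeks plus 6 extra days.
Each full week contributes 5 weekdays (Mon–Fri): 11 × 5 = 55.
The 6 extra days are Sat, Sun, Mon, Tue, Wed, Thu — 4 of them qualify.
Total: 55 + 4 = 59.
Holidays: Jun 17, 2061 (Fri); Jun 20, 2061 (Mon); Jul 8, 2061 (Fri); Jul 11, 2061 (Mon); Jul 30, 2061 (Sat).
4 of the 5 holidays fall on weekdays; the rest are weekends and were already excluded.
Business days: 59 − 4 = 55.

55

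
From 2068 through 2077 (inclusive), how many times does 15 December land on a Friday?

1

Day of week of December 15 in each year:
2068: Sat, 2069: Sun, 2070: Mon, 2071: Tue, 2072: Thu, 2073: Fri ✓, 2074: Sat, 2075: Sun, 2076: Tue, 2077: Wed
Fridays: 2073.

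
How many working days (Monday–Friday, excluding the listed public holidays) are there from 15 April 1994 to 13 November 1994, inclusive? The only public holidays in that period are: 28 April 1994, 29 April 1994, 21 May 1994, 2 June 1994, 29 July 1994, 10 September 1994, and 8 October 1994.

147

15 April 1994 is a Friday.
That's 213 days from start to end, counting both.
213 = 7 × 30 + 3, so there are 30 full weeks plus 3 extra days.
Each full week contributes 5 weekdays (Mon–Fri): 30 × 5 = 150.
The 3 extra days are Fri, Sat, Sun — 1 of them qualifies.
Total: 150 + 1 = 151.
Holidays: 28 April 1994 (Thu); 29 April 1994 (Fri); 21 May 1994 (Sat); 2 June 1994 (Thu); 29 July 1994 (Fri); 10 September 1994 (Sat); 8 October 1994 (Sat).
4 of the 7 holidays fall on weekdays; the rest are weekends and were already excluded.
Business days: 151 − 4 = 147.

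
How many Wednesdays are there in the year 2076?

53

January 1, 2076 is a Wednesday.
From January 1, 2076 to December 31, 2076 is 366 days inclusive.
366 = 7 × 52 + 2, so there are 52 full weeks plus 2 extra days.
Each full week contributes one Wednesday: 52 so far.
The 2 extra days are Wednesday, Thursday — 1 of them qualifies.
Total: 52 + 1 = 53.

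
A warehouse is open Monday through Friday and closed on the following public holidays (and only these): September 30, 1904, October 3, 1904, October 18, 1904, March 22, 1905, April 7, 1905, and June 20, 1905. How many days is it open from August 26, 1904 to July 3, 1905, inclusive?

216 business days

August 26, 1904 is a Friday.
From August 26, 1904 to July 3, 1905 is 312 days inclusive.
312 = 7 × 44 + 4, so there are 44 full weeks plus 4 extra days.
Each full week contributes 5 weekdays (Mon–Fri): 44 × 5 = 220.
The 4 extra days are Fri, Sat, Sun, Mon — 2 of them qualify.
Total: 220 + 2 = 222.
Holidays: September 30, 1904 (Fri); October 3, 1904 (Mon); October 18, 1904 (Tue); March 22, 1905 (Wed); April 7, 1905 (Fri); June 20, 1905 (Tue).
All 6 holidays fall on weekdays, so subtract 6.
Business days: 222 − 6 = 216.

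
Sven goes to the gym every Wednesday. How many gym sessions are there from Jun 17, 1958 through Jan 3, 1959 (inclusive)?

Jun 17, 1958 is a Tuesday.
The range spans 201 days (inclusive of both endpoints).
201 = 7 × 28 + 5, so there are 28 full weeks plus 5 extra days.
Each full week contributes one Wednesday: 28 so far.
The 5 extra days are Tue, Wed, Thu, Fri, Sat — 1 of them qualifies.
Total: 28 + 1 = 29.

29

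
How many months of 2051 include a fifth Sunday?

5

A month has five Sundays exactly when Sunday falls within its first (length − 28) days.
Jan: 31 days, starts Sun → 5 of Sun, Mon, Tue ✓
Feb: 28 days, starts Wed → 5 of (none)
Mar: 31 days, starts Wed → 5 of Wed, Thu, Fri
Apr: 30 days, starts Sat → 5 of Sat, Sun ✓
May: 31 days, starts Mon → 5 of Mon, Tue, Wed
Jun: 30 days, starts Thu → 5 of Thu, Fri
Jul: 31 days, starts Sat → 5 of Sat, Sun, Mon ✓
Aug: 31 days, starts Tue → 5 of Tue, Wed, Thu
Sep: 30 days, starts Fri → 5 of Fri, Sat
Oct: 31 days, starts Sun → 5 of Sun, Mon, Tue ✓
Nov: 30 days, starts Wed → 5 of Wed, Thu
Dec: 31 days, starts Fri → 5 of Fri, Sat, Sun ✓
Months with five Sundays: Jan, Apr, Jul, Oct, Dec.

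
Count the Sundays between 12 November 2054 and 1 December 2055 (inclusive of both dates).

55

12 November 2054 is a Thursday.
From 12 November 2054 to 1 December 2055 is 385 days inclusive.
385 = 7 × 55, so the span is exactly 55 full weeks.
Each full week contributes one Sunday: 55 so far.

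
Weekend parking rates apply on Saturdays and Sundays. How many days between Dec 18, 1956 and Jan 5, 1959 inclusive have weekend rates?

214

Dec 18, 1956 is a Tuesday.
That's 749 days from start to end, counting both.
749 = 7 × 107, so the span is exactly 107 full weeks.
Each full week contributes 2 weekend days (Sat, Sun): 107 × 2 = 214.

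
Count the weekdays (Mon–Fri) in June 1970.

22 weekdays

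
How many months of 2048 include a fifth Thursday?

5

A month has five Thursdays exactly when Thursday falls within its first (length − 28) days.
Jan: 31 days, starts Wed → 5 of Wed, Thu, Fri ✓
Feb: 29 days, starts Sat → 5 of Sat
Mar: 31 days, starts Sun → 5 of Sun, Mon, Tue
Apr: 30 days, starts Wed → 5 of Wed, Thu ✓
May: 31 days, starts Fri → 5 of Fri, Sat, Sun
Jun: 30 days, starts Mon → 5 of Mon, Tue
Jul: 31 days, starts Wed → 5 of Wed, Thu, Fri ✓
Aug: 31 days, starts Sat → 5 of Sat, Sun, Mon
Sep: 30 days, starts Tue → 5 of Tue, Wed
Oct: 31 days, starts Thu → 5 of Thu, Fri, Sat ✓
Nov: 30 days, starts Sun → 5 of Sun, Mon
Dec: 31 days, starts Tue → 5 of Tue, Wed, Thu ✓
Months with five Thursdays: Jan, Apr, Jul, Oct, Dec.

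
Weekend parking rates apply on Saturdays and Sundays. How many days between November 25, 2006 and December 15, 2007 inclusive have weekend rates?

November 25, 2006 is a Saturday.
The range spans 386 days (inclusive of both endpoints).
386 = 7 × 55 + 1, so there are 55 full weeks plus 1 extra day.
Each full week contributes 2 weekend days (Sat, Sun): 55 × 2 = 110.
The 1 extra day is Saturday — 1 of them qualifies.
Total: 110 + 1 = 111.

111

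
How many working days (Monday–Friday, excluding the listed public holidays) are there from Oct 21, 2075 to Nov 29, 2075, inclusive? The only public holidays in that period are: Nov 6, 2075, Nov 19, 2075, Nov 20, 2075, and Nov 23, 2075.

Oct 21, 2075 is a Monday.
The range spans 40 days (inclusive of both endpoints).
40 = 7 × 5 + 5, so there are 5 full weeks plus 5 extra days.
Each full week contributes 5 weekdays (Mon–Fri): 5 × 5 = 25.
The 5 extra days are Monday, Tuesday, Wednesday, Thursday, Friday — 5 of them qualify.
Total: 25 + 5 = 30.
Holidays: Nov 6, 2075 (Wed); Nov 19, 2075 (Tue); Nov 20, 2075 (Wed); Nov 23, 2075 (Sat).
3 of the 4 holidays fall on weekdays; the rest are weekends and were already excluded.
Business days: 30 − 3 = 27.

27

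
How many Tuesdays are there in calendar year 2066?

52

1 January 2066 is a Friday.
The range spans 365 days (inclusive of both endpoints).
365 = 7 × 52 + 1, so there are 52 full weeks plus 1 extra day.
Each full week contributes one Tuesday: 52 so far.
The 1 extra day is Friday — none qualify.
Total: 52 + 0 = 52.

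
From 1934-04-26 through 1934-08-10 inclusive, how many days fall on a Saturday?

15

1934-04-26 is a Thursday.
That's 107 days from start to end, counting both.
107 = 7 × 15 + 2, so there are 15 full weeks plus 2 extra days.
Each full week contributes one Saturday: 15 so far.
The 2 extra days are Thursday, Friday — none qualify.
Total: 15 + 0 = 15.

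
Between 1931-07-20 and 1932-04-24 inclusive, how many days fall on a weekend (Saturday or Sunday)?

1931-07-20 is a Monday.
From 1931-07-20 to 1932-04-24 is 280 days inclusive.
280 = 7 × 40, so the span is exactly 40 full weeks.
Each full week contributes 2 weekend days (Sat, Sun): 40 × 2 = 80.

80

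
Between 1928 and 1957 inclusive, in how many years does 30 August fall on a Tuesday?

4

Day of week of August 30 in each year:
1928: Thu, 1929: Fri, 1930: Sat, 1931: Sun, 1932: Tue ✓, 1933: Wed, 1934: Thu, 1935: Fri, 1936: Sun, 1937: Mon, 1938: Tue ✓, 1939: Wed, 1940: Fri, 1941: Sat, 1942: Sun, 1943: Mon, 1944: Wed, 1945: Thu, 1946: Fri, 1947: Sat, 1948: Mon, 1949: Tue ✓, 1950: Wed, 1951: Thu, 1952: Sat, 1953: Sun, 1954: Mon, 1955: Tue ✓, 1956: Thu, 1957: Fri
Tuesdays: 1932, 1938, 1949, 1955.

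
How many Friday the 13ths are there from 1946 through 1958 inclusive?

22

Friday-the-13ths by year:
1946: Sep, Dec
1947: Jun
1948: Feb, Aug
1949: May
1950: Jan, Oct
1951: Apr, Jul
1952: Jun
1953: Feb, Mar, Nov
1954: Aug
1955: May
1956: Jan, Apr, Jul
1957: Sep, Dec
1958: Jun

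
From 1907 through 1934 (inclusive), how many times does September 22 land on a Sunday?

Day of week of September 22 in each year:
1907: Sun ✓, 1908: Tue, 1909: Wed, 1910: Thu, 1911: Fri, 1912: Sun ✓, 1913: Mon, 1914: Tue, 1915: Wed, 1916: Fri, 1917: Sat, 1918: Sun ✓, 1919: Mon, 1920: Wed, 1921: Thu, 1922: Fri, 1923: Sat, 1924: Mon, 1925: Tue, 1926: Wed, 1927: Thu, 1928: Sat, 1929: Sun ✓, 1930: Mon, 1931: Tue, 1932: Thu, 1933: Fri, 1934: Sat
Sundays: 1907, 1912, 1918, 1929.

4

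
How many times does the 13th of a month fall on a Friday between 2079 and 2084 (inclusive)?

Friday-the-13ths by year:
2079: Jan, Oct
2080: Sep, Dec
2081: Jun
2082: Feb, Mar, Nov
2083: Aug
2084: Oct

10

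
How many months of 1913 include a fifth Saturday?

A month has five Saturdays exactly when Saturday falls within its first (length − 28) days.
Jan: 31 days, starts Wed → 5 of Wed, Thu, Fri
Feb: 28 days, starts Sat → 5 of (none)
Mar: 31 days, starts Sat → 5 of Sat, Sun, Mon ✓
Apr: 30 days, starts Tue → 5 of Tue, Wed
May: 31 days, starts Thu → 5 of Thu, Fri, Sat ✓
Jun: 30 days, starts Sun → 5 of Sun, Mon
Jul: 31 days, starts Tue → 5 of Tue, Wed, Thu
Aug: 31 days, starts Fri → 5 of Fri, Sat, Sun ✓
Sep: 30 days, starts Mon → 5 of Mon, Tue
Oct: 31 days, starts Wed → 5 of Wed, Thu, Fri
Nov: 30 days, starts Sat → 5 of Sat, Sun ✓
Dec: 31 days, starts Mon → 5 of Mon, Tue, Wed
Months with five Saturdays: Mar, May, Aug, Nov.

4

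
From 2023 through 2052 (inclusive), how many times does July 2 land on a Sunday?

Day of week of July 2 in each year:
2023: Sun ✓, 2024: Tue, 2025: Wed, 2026: Thu, 2027: Fri, 2028: Sun ✓, 2029: Mon, 2030: Tue, 2031: Wed, 2032: Fri, 2033: Sat, 2034: Sun ✓, 2035: Mon, 2036: Wed, 2037: Thu, 2038: Fri, 2039: Sat, 2040: Mon, 2041: Tue, 2042: Wed, 2043: Thu, 2044: Sat, 2045: Sun ✓, 2046: Mon, 2047: Tue, 2048: Thu, 2049: Fri, 2050: Sat, 2051: Sun ✓, 2052: Tue
Sundays: 2023, 2028, 2034, 2045, 2051.

5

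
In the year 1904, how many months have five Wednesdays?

A month has five Wednesdays exactly when Wednesday falls within its first (length − 28) days.
Jan: 31 days, starts Fri → 5 of Fri, Sat, Sun
Feb: 29 days, starts Mon → 5 of Mon
Mar: 31 days, starts Tue → 5 of Tue, Wed, Thu ✓
Apr: 30 days, starts Fri → 5 of Fri, Sat
May: 31 days, starts Sun → 5 of Sun, Mon, Tue
Jun: 30 days, starts Wed → 5 of Wed, Thu ✓
Jul: 31 days, starts Fri → 5 of Fri, Sat, Sun
Aug: 31 days, starts Mon → 5 of Mon, Tue, Wed ✓
Sep: 30 days, starts Thu → 5 of Thu, Fri
Oct: 31 days, starts Sat → 5 of Sat, Sun, Mon
Nov: 30 days, starts Tue → 5 of Tue, Wed ✓
Dec: 31 days, starts Thu → 5 of Thu, Fri, Sat
Months with five Wednesdays: Mar, Jun, Aug, Nov.

4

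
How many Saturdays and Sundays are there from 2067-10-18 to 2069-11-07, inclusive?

214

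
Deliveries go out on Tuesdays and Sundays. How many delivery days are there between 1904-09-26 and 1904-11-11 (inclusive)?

1904-09-26 is a Monday.
From 1904-09-26 to 1904-11-11 is 47 days inclusive.
47 = 7 × 6 + 5, so there are 6 full weeks plus 5 extra days.
Each full week contributes 2 days from the set (Tue, Sun): 6 × 2 = 12.
The 5 extra days are Monday, Tuesday, Wednesday, Thursday, Friday — 1 of them qualifies.
Total: 12 + 1 = 13.

13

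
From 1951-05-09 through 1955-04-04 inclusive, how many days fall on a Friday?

1951-05-09 is a Wednesday.
From 1951-05-09 to 1955-04-04 is 1427 days inclusive.
1427 = 7 × 203 + 6, so there are 203 full weeks plus 6 extra days.
Each full week contributes one Friday: 203 so far.
The 6 extra days are Wed, Thu, Fri, Sat, Sun, Mon — 1 of them qualifies.
Total: 203 + 1 = 204.

204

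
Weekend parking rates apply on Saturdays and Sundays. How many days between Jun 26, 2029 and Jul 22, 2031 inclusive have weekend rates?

Jun 26, 2029 is a Tuesday.
That's 757 days from start to end, counting both.
757 = 7 × 108 + 1, so there are 108 full weeks plus 1 extra day.
Each full week contributes 2 weekend days (Sat, Sun): 108 × 2 = 216.
The 1 extra day is Tue — none qualify.
Total: 216 + 0 = 216.

216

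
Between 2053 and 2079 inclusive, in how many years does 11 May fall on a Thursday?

Day of week of May 11 in each year:
2053: Sun, 2054: Mon, 2055: Tue, 2056: Thu ✓, 2057: Fri, 2058: Sat, 2059: Sun, 2060: Tue, 2061: Wed, 2062: Thu ✓, 2063: Fri, 2064: Sun, 2065: Mon, 2066: Tue, 2067: Wed, 2068: Fri, 2069: Sat, 2070: Sun, 2071: Mon, 2072: Wed, 2073: Thu ✓, 2074: Fri, 2075: Sat, 2076: Mon, 2077: Tue, 2078: Wed, 2079: Thu ✓
Thursdays: 2056, 2062, 2073, 2079.

4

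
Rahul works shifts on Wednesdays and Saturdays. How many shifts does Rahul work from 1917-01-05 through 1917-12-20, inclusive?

1917-01-05 is a Friday.
That's 350 days from start to end, counting both.
350 = 7 × 50, so the span is exactly 50 full weeks.
Each full week contributes 2 days from the set (Wed, Sat): 50 × 2 = 100.
Total: 100.

100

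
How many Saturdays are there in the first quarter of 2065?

13

1 January 2065 is a Thursday.
The range spans 90 days (inclusive of both endpoints).
90 = 7 × 12 + 6, so there are 12 full weeks plus 6 extra days.
Each full week contributes one Saturday: 12 so far.
The 6 extra days are Thu, Fri, Sat, Sun, Mon, Tue — 1 of them qualifies.
Total: 12 + 1 = 13.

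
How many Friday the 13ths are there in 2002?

The 13th falls on a Friday when the month's 13th has weekday Fri.
Jan 13 is Sun; Feb 13 is Wed; Mar 13 is Wed; Apr 13 is Sat; May 13 is Mon; Jun 13 is Thu; Jul 13 is Sat; Aug 13 is Tue; Sep 13 is Fri ✓; Oct 13 is Sun; Nov 13 is Wed; Dec 13 is Fri ✓.
Friday the 13ths: Sep, Dec.

2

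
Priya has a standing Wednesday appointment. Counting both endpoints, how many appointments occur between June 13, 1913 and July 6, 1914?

June 13, 1913 is a Friday.
The range spans 389 days (inclusive of both endpoints).
389 = 7 × 55 + 4, so there are 55 full weeks plus 4 extra days.
Each full week contributes one Wednesday: 55 so far.
The 4 extra days are Fri, Sat, Sun, Mon — none qualify.
Total: 55 + 0 = 55.

55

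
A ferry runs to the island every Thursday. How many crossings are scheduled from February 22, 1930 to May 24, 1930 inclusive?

February 22, 1930 is a Saturday.
That's 92 days from start to end, counting both.
92 = 7 × 13 + 1, so there are 13 full weeks plus 1 extra day.
Each full week contributes one Thursday: 13 so far.
The 1 extra day is Sat — none qualify.
Total: 13 + 0 = 13.

13 Thursdays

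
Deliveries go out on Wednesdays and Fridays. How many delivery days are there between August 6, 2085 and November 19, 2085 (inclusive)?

30

August 6, 2085 is a Monday.
The range spans 106 days (inclusive of both endpoints).
106 = 7 × 15 + 1, so there are 15 full weeks plus 1 extra day.
Each full week contributes 2 days from the set (Wed, Fri): 15 × 2 = 30.
The 1 extra day is Mon — none qualify.
Total: 30 + 0 = 30.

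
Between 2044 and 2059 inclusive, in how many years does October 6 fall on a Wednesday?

2

Day of week of October 6 in each year:
2044: Thu, 2045: Fri, 2046: Sat, 2047: Sun, 2048: Tue, 2049: Wed ✓, 2050: Thu, 2051: Fri, 2052: Sun, 2053: Mon, 2054: Tue, 2055: Wed ✓, 2056: Fri, 2057: Sat, 2058: Sun, 2059: Mon
Wednesdays: 2049, 2055.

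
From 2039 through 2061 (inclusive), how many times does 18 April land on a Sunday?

Day of week of April 18 in each year:
2039: Mon, 2040: Wed, 2041: Thu, 2042: Fri, 2043: Sat, 2044: Mon, 2045: Tue, 2046: Wed, 2047: Thu, 2048: Sat, 2049: Sun ✓, 2050: Mon, 2051: Tue, 2052: Thu, 2053: Fri, 2054: Sat, 2055: Sun ✓, 2056: Tue, 2057: Wed, 2058: Thu, 2059: Fri, 2060: Sun ✓, 2061: Mon
Sundays: 2049, 2055, 2060.

3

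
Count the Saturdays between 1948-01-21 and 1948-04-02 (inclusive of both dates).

1948-01-21 is a Wednesday.
From 1948-01-21 to 1948-04-02 is 73 days inclusive.
73 = 7 × 10 + 3, so there are 10 full weeks plus 3 extra days.
Each full week contributes one Saturday: 10 so far.
The 3 extra days are Wednesday, Thursday, Friday — none qualify.
Total: 10 + 0 = 10.

10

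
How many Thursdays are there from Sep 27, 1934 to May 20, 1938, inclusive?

Sep 27, 1934 is a Thursday.
The range spans 1332 days (inclusive of both endpoints).
1332 = 7 × 190 + 2, so there are 190 full weeks plus 2 extra days.
Each full week contributes one Thursday: 190 so far.
The 2 extra days are Thursday, Friday — 1 of them qualifies.
Total: 190 + 1 = 191.

191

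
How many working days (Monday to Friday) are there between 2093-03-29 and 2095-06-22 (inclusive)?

583 weekdays

2093-03-29 is a Sunday.
From 2093-03-29 to 2095-06-22 is 816 days inclusive.
816 = 7 × 116 + 4, so there are 116 full weeks plus 4 extra days.
Each full week contributes 5 weekdays (Mon–Fri): 116 × 5 = 580.
The 4 extra days are Sun, Mon, Tue, Wed — 3 of them qualify.
Total: 580 + 3 = 583.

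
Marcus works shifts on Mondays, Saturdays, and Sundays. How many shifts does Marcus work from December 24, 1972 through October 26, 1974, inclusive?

December 24, 1972 is a Sunday.
From December 24, 1972 to October 26, 1974 is 672 days inclusive.
672 = 7 × 96, so the span is exactly 96 full weeks.
Each full week contributes 3 days from the set (Mon, Sat, Sun): 96 × 3 = 288.
Total: 288.

288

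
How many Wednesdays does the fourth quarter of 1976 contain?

13

1 October 1976 is a Friday.
From 1 October 1976 to 31 December 1976 is 92 days inclusive.
92 = 7 × 13 + 1, so there are 13 full weeks plus 1 extra day.
Each full week contributes one Wednesday: 13 so far.
The 1 extra day is Fri — none qualify.
Total: 13 + 0 = 13.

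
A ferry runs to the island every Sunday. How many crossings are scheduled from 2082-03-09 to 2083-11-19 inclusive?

2082-03-09 is a Monday.
That's 621 days from start to end, counting both.
621 = 7 × 88 + 5, so there are 88 full weeks plus 5 extra days.
Each full week contributes one Sunday: 88 so far.
The 5 extra days are Monday, Tuesday, Wednesday, Thursday, Friday — none qualify.
Total: 88 + 0 = 88.

88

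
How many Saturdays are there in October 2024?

October 1, 2024 is a Tuesday.
From October 1, 2024 to October 31, 2024 is 31 days inclusive.
31 = 7 × 4 + 3, so there are 4 full weeks plus 3 extra days.
Each full week contributes one Saturday: 4 so far.
The 3 extra days are Tuesday, Wednesday, Thursday — none qualify.
Total: 4 + 0 = 4.

4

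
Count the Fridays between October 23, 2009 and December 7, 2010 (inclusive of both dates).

59 Fridays

October 23, 2009 is a Friday.
That's 411 days from start to end, counting both.
411 = 7 × 58 + 5, so there are 58 full weeks plus 5 extra days.
Each full week contributes one Friday: 58 so far.
The 5 extra days are Friday, Saturday, Sunday, Monday, Tuesday — 1 of them qualifies.
Total: 58 + 1 = 59.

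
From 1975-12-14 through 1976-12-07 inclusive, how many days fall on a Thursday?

51

1975-12-14 is a Sunday.
The range spans 360 days (inclusive of both endpoints).
360 = 7 × 51 + 3, so there are 51 full weeks plus 3 extra days.
Each full week contributes one Thursday: 51 so far.
The 3 extra days are Sunday, Monday, Tuesday — none qualify.
Total: 51 + 0 = 51.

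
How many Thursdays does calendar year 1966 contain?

1 January 1966 is a Saturday.
The range spans 365 days (inclusive of both endpoints).
365 = 7 × 52 + 1, so there are 52 full weeks plus 1 extra day.
Each full week contributes one Thursday: 52 so far.
The 1 extra day is Sat — none qualify.
Total: 52 + 0 = 52.

52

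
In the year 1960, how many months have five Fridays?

A month has five Fridays exactly when Friday falls within its first (length − 28) days.
Jan: 31 days, starts Fri → 5 of Fri, Sat, Sun ✓
Feb: 29 days, starts Mon → 5 of Mon
Mar: 31 days, starts Tue → 5 of Tue, Wed, Thu
Apr: 30 days, starts Fri → 5 of Fri, Sat ✓
May: 31 days, starts Sun → 5 of Sun, Mon, Tue
Jun: 30 days, starts Wed → 5 of Wed, Thu
Jul: 31 days, starts Fri → 5 of Fri, Sat, Sun ✓
Aug: 31 days, starts Mon → 5 of Mon, Tue, Wed
Sep: 30 days, starts Thu → 5 of Thu, Fri ✓
Oct: 31 days, starts Sat → 5 of Sat, Sun, Mon
Nov: 30 days, starts Tue → 5 of Tue, Wed
Dec: 31 days, starts Thu → 5 of Thu, Fri, Sat ✓
Months with five Fridays: Jan, Apr, Jul, Sep, Dec.

5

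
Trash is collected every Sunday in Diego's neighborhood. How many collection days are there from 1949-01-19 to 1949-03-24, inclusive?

1949-01-19 is a Wednesday.
From 1949-01-19 to 1949-03-24 is 65 days inclusive.
65 = 7 × 9 + 2, so there are 9 full weeks plus 2 extra days.
Each full week contributes one Sunday: 9 so far.
The 2 extra days are Wednesday, Thursday — none qualify.
Total: 9 + 0 = 9.

9 Sundays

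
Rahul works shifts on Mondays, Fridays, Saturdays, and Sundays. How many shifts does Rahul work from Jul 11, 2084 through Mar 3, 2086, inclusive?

343

Jul 11, 2084 is a Tuesday.
The range spans 601 days (inclusive of both endpoints).
601 = 7 × 85 + 6, so there are 85 full weeks plus 6 extra days.
Each full week contributes 4 days from the set (Mon, Fri, Sat, Sun): 85 × 4 = 340.
The 6 extra days are Tue, Wed, Thu, Fri, Sat, Sun — 3 of them qualify.
Total: 340 + 3 = 343.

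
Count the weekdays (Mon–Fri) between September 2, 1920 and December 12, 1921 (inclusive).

333 weekdays

September 2, 1920 is a Thursday.
That's 467 days from start to end, counting both.
467 = 7 × 66 + 5, so there are 66 full weeks plus 5 extra days.
Each full week contributes 5 weekdays (Mon–Fri): 66 × 5 = 330.
The 5 extra days are Thu, Fri, Sat, Sun, Mon — 3 of them qualify.
Total: 330 + 3 = 333.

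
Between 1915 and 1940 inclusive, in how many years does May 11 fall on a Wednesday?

Day of week of May 11 in each year:
1915: Tue, 1916: Thu, 1917: Fri, 1918: Sat, 1919: Sun, 1920: Tue, 1921: Wed ✓, 1922: Thu, 1923: Fri, 1924: Sun, 1925: Mon, 1926: Tue, 1927: Wed ✓, 1928: Fri, 1929: Sat, 1930: Sun, 1931: Mon, 1932: Wed ✓, 1933: Thu, 1934: Fri, 1935: Sat, 1936: Mon, 1937: Tue, 1938: Wed ✓, 1939: Thu, 1940: Sat
Wednesdays: 1921, 1927, 1932, 1938.

4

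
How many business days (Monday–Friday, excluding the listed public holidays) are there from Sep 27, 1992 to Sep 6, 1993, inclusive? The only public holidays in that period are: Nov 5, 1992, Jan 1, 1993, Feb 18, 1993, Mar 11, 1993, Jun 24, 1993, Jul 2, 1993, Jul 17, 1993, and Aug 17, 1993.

Sep 27, 1992 is a Sunday.
From Sep 27, 1992 to Sep 6, 1993 is 345 days inclusive.
345 = 7 × 49 + 2, so there are 49 full weeks plus 2 extra days.
Each full week contributes 5 weekdays (Mon–Fri): 49 × 5 = 245.
The 2 extra days are Sunday, Monday — 1 of them qualifies.
Total: 245 + 1 = 246.
Holidays: Nov 5, 1992 (Thu); Jan 1, 1993 (Fri); Feb 18, 1993 (Thu); Mar 11, 1993 (Thu); Jun 24, 1993 (Thu); Jul 2, 1993 (Fri); Jul 17, 1993 (Sat); Aug 17, 1993 (Tue).
7 of the 8 holidays fall on weekdays; the rest are weekends and were already excluded.
Business days: 246 − 7 = 239.

239 business days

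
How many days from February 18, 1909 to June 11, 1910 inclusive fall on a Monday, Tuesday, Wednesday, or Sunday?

February 18, 1909 is a Thursday.
The range spans 479 days (inclusive of both endpoints).
479 = 7 × 68 + 3, so there are 68 full weeks plus 3 extra days.
Each full week contributes 4 days from the set (Mon, Tue, Wed, Sun): 68 × 4 = 272.
The 3 extra days are Thu, Fri, Sat — none qualify.
Total: 272 + 0 = 272.

272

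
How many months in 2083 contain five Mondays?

4

A month has five Mondays exactly when Monday falls within its first (length − 28) days.
Jan: 31 days, starts Fri → 5 of Fri, Sat, Sun
Feb: 28 days, starts Mon → 5 of (none)
Mar: 31 days, starts Mon → 5 of Mon, Tue, Wed ✓
Apr: 30 days, starts Thu → 5 of Thu, Fri
May: 31 days, starts Sat → 5 of Sat, Sun, Mon ✓
Jun: 30 days, starts Tue → 5 of Tue, Wed
Jul: 31 days, starts Thu → 5 of Thu, Fri, Sat
Aug: 31 days, starts Sun → 5 of Sun, Mon, Tue ✓
Sep: 30 days, starts Wed → 5 of Wed, Thu
Oct: 31 days, starts Fri → 5 of Fri, Sat, Sun
Nov: 30 days, starts Mon → 5 of Mon, Tue ✓
Dec: 31 days, starts Wed → 5 of Wed, Thu, Fri
Months with five Mondays: Mar, May, Aug, Nov.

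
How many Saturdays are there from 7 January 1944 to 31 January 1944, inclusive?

7 January 1944 is a Friday.
That's 25 days from start to end, counting both.
25 = 7 × 3 + 4, so there are 3 full weeks plus 4 extra days.
Each full week contributes one Saturday: 3 so far.
The 4 extra days are Fri, Sat, Sun, Mon — 1 of them qualifies.
Total: 3 + 1 = 4.

4 Saturdays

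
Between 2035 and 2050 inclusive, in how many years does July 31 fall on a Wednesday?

Day of week of July 31 in each year:
2035: Tue, 2036: Thu, 2037: Fri, 2038: Sat, 2039: Sun, 2040: Tue, 2041: Wed ✓, 2042: Thu, 2043: Fri, 2044: Sun, 2045: Mon, 2046: Tue, 2047: Wed ✓, 2048: Fri, 2049: Sat, 2050: Sun
Wednesdays: 2041, 2047.

2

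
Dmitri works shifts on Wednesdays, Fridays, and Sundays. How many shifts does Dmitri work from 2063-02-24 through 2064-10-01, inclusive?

2063-02-24 is a Saturday.
The range spans 586 days (inclusive of both endpoints).
586 = 7 × 83 + 5, so there are 83 full weeks plus 5 extra days.
Each full week contributes 3 days from the set (Wed, Fri, Sun): 83 × 3 = 249.
The 5 extra days are Saturday, Sunday, Monday, Tuesday, Wednesday — 2 of them qualify.
Total: 249 + 2 = 251.

251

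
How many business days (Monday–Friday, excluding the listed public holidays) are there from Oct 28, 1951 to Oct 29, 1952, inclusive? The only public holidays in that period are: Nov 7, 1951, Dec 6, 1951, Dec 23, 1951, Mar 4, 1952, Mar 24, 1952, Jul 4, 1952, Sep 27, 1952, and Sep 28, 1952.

258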